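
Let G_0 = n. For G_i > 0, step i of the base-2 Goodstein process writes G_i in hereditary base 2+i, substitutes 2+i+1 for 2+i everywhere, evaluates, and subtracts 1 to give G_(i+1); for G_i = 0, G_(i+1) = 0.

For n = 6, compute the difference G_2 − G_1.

6 —HB2→ 2^2 + 2 —bump→ 3^3 + 3 = 30 —(−1)→ 29
29 —HB3→ 3^3 + 2 —bump→ 4^4 + 2 = 258 —(−1)→ 257

228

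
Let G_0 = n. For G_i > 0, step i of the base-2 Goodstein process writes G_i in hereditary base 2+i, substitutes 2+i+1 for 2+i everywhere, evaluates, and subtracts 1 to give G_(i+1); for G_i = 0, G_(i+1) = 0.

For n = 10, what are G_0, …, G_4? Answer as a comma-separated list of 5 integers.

10, 83, 1025, 15625, 279935

[0] 10 ≡ 2^(2 + 1) + 2 (base 2). Lift 3: 84. −1: 83.
[1] 83 ≡ 3^(3 + 1) + 2 (base 3). Lift 4: 1026. −1: 1025.
[2] 1025 ≡ 4^(4 + 1) + 1 (base 4). Lift 5: 15626. −1: 15625.
[3] 15625 ≡ 5^(5 + 1) (base 5). Lift 6: 279936. −1: 279935.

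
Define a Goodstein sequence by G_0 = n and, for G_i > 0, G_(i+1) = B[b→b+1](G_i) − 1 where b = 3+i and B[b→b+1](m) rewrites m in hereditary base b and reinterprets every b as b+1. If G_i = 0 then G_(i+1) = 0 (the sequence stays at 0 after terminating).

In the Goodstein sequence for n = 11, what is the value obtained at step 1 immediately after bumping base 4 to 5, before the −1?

26

i=0: 11 = 3^2 + 2 (b=3); 3→4: 4^2 + 2 = 18; 18−1 = 17
i=1: 17 = 4^2 + 1 (b=4); 4→5: 5^2 + 1 = 26; 26−1 = 25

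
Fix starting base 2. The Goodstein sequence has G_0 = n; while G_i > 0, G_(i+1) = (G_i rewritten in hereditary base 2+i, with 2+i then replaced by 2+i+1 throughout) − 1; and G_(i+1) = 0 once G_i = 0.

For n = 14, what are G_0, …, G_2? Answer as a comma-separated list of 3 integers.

14, 110, 1281

G_0 = 14. HB_2(14) = 2^(2 + 1) + 2^2 + 2. Bump = 111. G_1 = 110.
G_1 = 110. HB_3(110) = 3^(3 + 1) + 3^3 + 2. Bump = 1282. G_2 = 1281.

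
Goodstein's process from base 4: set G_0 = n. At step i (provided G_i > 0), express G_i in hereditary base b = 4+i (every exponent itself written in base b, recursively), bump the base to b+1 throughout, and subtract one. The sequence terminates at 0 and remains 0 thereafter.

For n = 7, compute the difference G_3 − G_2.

base 4: 7 = 4 + 3; at 5: 5 + 3 = 8; next = 7
base 5: 7 = 5 + 2; at 6: 6 + 2 = 8; next = 7
base 6: 7 = 6 + 1; at 7: 7 + 1 = 8; next = 7

0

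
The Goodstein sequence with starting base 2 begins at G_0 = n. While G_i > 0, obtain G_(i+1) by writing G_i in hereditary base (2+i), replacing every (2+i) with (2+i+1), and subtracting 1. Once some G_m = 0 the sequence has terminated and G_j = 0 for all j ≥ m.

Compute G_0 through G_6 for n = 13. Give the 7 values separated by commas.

13, 108, 1279, 16092, 280711, 5765998, 134219479

G_0=13  [base 2] 2^(2 + 1) + 2^2 + 1  →[2↦3]→  3^(3 + 1) + 3^3 + 1 = 109  −1 ⇒ G_1=108
G_1=108  [base 3] 3^(3 + 1) + 3^3  →[3↦4]→  4^(4 + 1) + 4^4 = 1280  −1 ⇒ G_2=1279
G_2=1279  [base 4] 4^(4 + 1) + 3·4^3 + 3·4^2 + 3·4 + 3  →[4↦5]→  5^(5 + 1) + 3·5^3 + 3·5^2 + 3·5 + 3 = 16093  −1 ⇒ G_3=16092
G_3=16092  [base 5] 5^(5 + 1) + 3·5^3 + 3·5^2 + 3·5 + 2  →[5↦6]→  6^(6 + 1) + 3·6^3 + 3·6^2 + 3·6 + 2 = 280712  −1 ⇒ G_4=280711
G_4=280711  [base 6] 6^(6 + 1) + 3·6^3 + 3·6^2 + 3·6 + 1  →[6↦7]→  7^(7 + 1) + 3·7^3 + 3·7^2 + 3·7 + 1 = 5765999  −1 ⇒ G_5=5765998
G_5=5765998  [base 7] 7^(7 + 1) + 3·7^3 + 3·7^2 + 3·7  →[7↦8]→  8^(8 + 1) + 3·8^3 + 3·8^2 + 3·8 = 134219480  −1 ⇒ G_6=134219479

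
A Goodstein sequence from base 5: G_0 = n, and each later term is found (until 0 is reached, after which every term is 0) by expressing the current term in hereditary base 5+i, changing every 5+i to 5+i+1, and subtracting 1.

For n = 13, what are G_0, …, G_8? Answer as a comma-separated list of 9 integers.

13, 14, 15, 16, 17, 17, 17, 17, 17

13 —HB5→ 2·5 + 3 —bump→ 2·6 + 3 = 15 —(−1)→ 14
14 —HB6→ 2·6 + 2 —bump→ 2·7 + 2 = 16 —(−1)→ 15
15 —HB7→ 2·7 + 1 —bump→ 2·8 + 1 = 17 —(−1)→ 16
16 —HB8→ 2·8 —bump→ 2·9 = 18 —(−1)→ 17
17 —HB9→ 9 + 8 —bump→ 10 + 8 = 18 —(−1)→ 17
17 —HB10→ 10 + 7 —bump→ 11 + 7 = 18 —(−1)→ 17
17 —HB11→ 11 + 6 —bump→ 12 + 6 = 18 —(−1)→ 17
17 —HB12→ 12 + 5 —bump→ 13 + 5 = 18 —(−1)→ 17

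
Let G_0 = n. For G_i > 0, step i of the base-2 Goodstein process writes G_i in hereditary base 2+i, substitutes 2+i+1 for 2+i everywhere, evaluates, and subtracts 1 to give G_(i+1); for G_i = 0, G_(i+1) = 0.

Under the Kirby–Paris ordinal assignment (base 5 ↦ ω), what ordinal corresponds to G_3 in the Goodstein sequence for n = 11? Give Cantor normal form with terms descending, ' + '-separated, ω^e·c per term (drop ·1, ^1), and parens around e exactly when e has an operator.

G_0 = 11. HB_2(11) = 2^(2 + 1) + 2 + 1. Bump = 85. G_1 = 84.
G_1 = 84. HB_3(84) = 3^(3 + 1) + 3. Bump = 1028. G_2 = 1027.
G_2 = 1027. HB_4(1027) = 4^(4 + 1) + 3. Bump = 15628. G_3 = 15627.
G_3 = 15627. HB_5(15627) = 5^(5 + 1) + 2. Bump = 279938. G_4 = 279937.

ω^(ω + 1) + 2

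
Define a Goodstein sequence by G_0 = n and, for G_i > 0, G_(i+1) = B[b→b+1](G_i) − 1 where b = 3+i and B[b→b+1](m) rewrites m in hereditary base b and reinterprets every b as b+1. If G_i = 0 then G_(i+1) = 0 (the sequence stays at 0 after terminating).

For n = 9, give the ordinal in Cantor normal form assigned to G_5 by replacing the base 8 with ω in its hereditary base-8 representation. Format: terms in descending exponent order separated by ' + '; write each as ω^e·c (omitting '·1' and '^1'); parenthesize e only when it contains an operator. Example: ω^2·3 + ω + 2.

i=0: 9 = 3^2 (b=3); 3→4: 4^2 = 16; 16−1 = 15
i=1: 15 = 3·4 + 3 (b=4); 4→5: 3·5 + 3 = 18; 18−1 = 17
i=2: 17 = 3·5 + 2 (b=5); 5→6: 3·6 + 2 = 20; 20−1 = 19
i=3: 19 = 3·6 + 1 (b=6); 6→7: 3·7 + 1 = 22; 22−1 = 21
i=4: 21 = 3·7 (b=7); 7→8: 3·8 = 24; 24−1 = 23
i=5: 23 = 2·8 + 7 (b=8); 8→9: 2·9 + 7 = 25; 25−1 = 24

ω·2 + 7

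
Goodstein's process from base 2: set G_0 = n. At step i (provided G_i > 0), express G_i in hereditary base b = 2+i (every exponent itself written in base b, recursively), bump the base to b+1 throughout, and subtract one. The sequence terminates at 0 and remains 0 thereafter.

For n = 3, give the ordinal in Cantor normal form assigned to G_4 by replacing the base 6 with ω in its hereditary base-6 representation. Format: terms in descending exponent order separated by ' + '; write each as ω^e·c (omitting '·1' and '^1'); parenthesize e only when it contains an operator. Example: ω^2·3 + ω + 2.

step 0: 3 = 2 + 1; sub 3 for 2: 3 + 1; = 4; G_1 = 4−1 = 3
step 1: 3 = 3; sub 4 for 3: 4; = 4; G_2 = 4−1 = 3
step 2: 3 = 3; sub 5 for 4: 3; = 3; G_3 = 3−1 = 2
step 3: 2 = 2; sub 6 for 5: 2; = 2; G_4 = 2−1 = 1

1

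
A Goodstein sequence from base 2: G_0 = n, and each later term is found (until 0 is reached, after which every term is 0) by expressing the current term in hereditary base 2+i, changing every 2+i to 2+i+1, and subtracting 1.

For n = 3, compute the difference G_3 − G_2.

-1

i=0: 3 = 2 + 1 (b=2); 2→3: 3 + 1 = 4; 4−1 = 3
i=1: 3 = 3 (b=3); 3→4: 4 = 4; 4−1 = 3
i=2: 3 = 3 (b=4); 4→5: 3 = 3; 3−1 = 2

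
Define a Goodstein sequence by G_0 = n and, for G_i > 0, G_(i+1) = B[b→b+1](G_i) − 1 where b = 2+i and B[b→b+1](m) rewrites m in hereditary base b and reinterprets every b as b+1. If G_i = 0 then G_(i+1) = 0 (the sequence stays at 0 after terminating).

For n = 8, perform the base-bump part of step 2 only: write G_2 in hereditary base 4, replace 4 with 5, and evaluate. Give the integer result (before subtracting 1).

6311

step 0: 8 = 2^(2 + 1); sub 3 for 2: 3^(3 + 1); = 81; G_1 = 81−1 = 80
step 1: 80 = 2·3^3 + 2·3^2 + 2·3 + 2; sub 4 for 3: 2·4^4 + 2·4^2 + 2·4 + 2; = 554; G_2 = 554−1 = 553
step 2: 553 = 2·4^4 + 2·4^2 + 2·4 + 1; sub 5 for 4: 2·5^5 + 2·5^2 + 2·5 + 1; = 6311; G_3 = 6311−1 = 6310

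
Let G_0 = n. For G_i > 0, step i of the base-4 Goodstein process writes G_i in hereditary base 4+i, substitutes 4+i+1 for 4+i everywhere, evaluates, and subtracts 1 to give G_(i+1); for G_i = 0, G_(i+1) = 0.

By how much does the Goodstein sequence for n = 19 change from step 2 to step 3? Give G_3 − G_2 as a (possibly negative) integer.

12

19 —HB4→ 4^2 + 3 —bump→ 5^2 + 3 = 28 —(−1)→ 27
27 —HB5→ 5^2 + 2 —bump→ 6^2 + 2 = 38 —(−1)→ 37
37 —HB6→ 6^2 + 1 —bump→ 7^2 + 1 = 50 —(−1)→ 49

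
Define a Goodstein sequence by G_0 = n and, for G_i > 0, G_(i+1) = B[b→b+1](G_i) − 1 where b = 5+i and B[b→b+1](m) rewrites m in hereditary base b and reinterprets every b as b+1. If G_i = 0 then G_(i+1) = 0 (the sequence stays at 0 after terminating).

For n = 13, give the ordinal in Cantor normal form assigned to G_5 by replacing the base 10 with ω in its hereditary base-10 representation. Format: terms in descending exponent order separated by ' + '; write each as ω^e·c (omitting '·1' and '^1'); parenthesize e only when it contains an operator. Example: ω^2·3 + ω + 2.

ω + 7

i=0: 13 = 2·5 + 3 (b=5); 5→6: 2·6 + 3 = 15; 15−1 = 14
i=1: 14 = 2·6 + 2 (b=6); 6→7: 2·7 + 2 = 16; 16−1 = 15
i=2: 15 = 2·7 + 1 (b=7); 7→8: 2·8 + 1 = 17; 17−1 = 16
i=3: 16 = 2·8 (b=8); 8→9: 2·9 = 18; 18−1 = 17
i=4: 17 = 9 + 8 (b=9); 9→10: 10 + 8 = 18; 18−1 = 17
i=5: 17 = 10 + 7 (b=10); 10→11: 11 + 7 = 18; 18−1 = 17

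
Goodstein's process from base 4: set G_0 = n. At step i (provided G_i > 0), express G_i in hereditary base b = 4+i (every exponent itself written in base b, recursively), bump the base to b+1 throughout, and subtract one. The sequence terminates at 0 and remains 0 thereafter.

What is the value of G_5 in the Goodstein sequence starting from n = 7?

6

base 4: 7 = 4 + 3; at 5: 5 + 3 = 8; next = 7
base 5: 7 = 5 + 2; at 6: 6 + 2 = 8; next = 7
base 6: 7 = 6 + 1; at 7: 7 + 1 = 8; next = 7
base 7: 7 = 7; at 8: 8 = 8; next = 7
base 8: 7 = 7; at 9: 7 = 7; next = 6
base 9: 6 = 6; at 10: 6 = 6; next = 5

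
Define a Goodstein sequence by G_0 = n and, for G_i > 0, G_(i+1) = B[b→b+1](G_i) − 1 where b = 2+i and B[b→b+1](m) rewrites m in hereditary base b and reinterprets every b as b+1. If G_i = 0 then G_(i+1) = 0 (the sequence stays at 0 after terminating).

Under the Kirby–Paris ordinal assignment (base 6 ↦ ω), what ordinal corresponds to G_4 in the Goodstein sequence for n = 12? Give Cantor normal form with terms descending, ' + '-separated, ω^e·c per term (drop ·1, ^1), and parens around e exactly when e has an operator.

ω^(ω + 1) + ω^2·2 + ω + 5

G_0 = 12. HB_2(12) = 2^(2 + 1) + 2^2. Bump = 108. G_1 = 107.
G_1 = 107. HB_3(107) = 3^(3 + 1) + 2·3^2 + 2·3 + 2. Bump = 1066. G_2 = 1065.
G_2 = 1065. HB_4(1065) = 4^(4 + 1) + 2·4^2 + 2·4 + 1. Bump = 15686. G_3 = 15685.
G_3 = 15685. HB_5(15685) = 5^(5 + 1) + 2·5^2 + 2·5. Bump = 280020. G_4 = 280019.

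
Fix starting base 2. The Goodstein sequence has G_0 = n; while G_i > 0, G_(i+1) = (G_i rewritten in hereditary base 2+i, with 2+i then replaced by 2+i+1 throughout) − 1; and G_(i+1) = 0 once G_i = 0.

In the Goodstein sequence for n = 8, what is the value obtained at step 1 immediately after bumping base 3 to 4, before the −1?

i=0: 8 = 2^(2 + 1) (b=2); 2→3: 3^(3 + 1) = 81; 81−1 = 80
i=1: 80 = 2·3^3 + 2·3^2 + 2·3 + 2 (b=3); 3→4: 2·4^4 + 2·4^2 + 2·4 + 2 = 554; 554−1 = 553

554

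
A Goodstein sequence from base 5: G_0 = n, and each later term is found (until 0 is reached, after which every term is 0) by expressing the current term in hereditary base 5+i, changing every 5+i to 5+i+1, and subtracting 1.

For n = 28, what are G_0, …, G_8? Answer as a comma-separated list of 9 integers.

28, 38, 50, 64, 80, 87, 94, 101, 108

i=0: 28 = 5^2 + 3 (b=5); 5→6: 6^2 + 3 = 39; 39−1 = 38
i=1: 38 = 6^2 + 2 (b=6); 6→7: 7^2 + 2 = 51; 51−1 = 50
i=2: 50 = 7^2 + 1 (b=7); 7→8: 8^2 + 1 = 65; 65−1 = 64
i=3: 64 = 8^2 (b=8); 8→9: 9^2 = 81; 81−1 = 80
i=4: 80 = 8·9 + 8 (b=9); 9→10: 8·10 + 8 = 88; 88−1 = 87
i=5: 87 = 8·10 + 7 (b=10); 10→11: 8·11 + 7 = 95; 95−1 = 94
i=6: 94 = 8·11 + 6 (b=11); 11→12: 8·12 + 6 = 102; 102−1 = 101
i=7: 101 = 8·12 + 5 (b=12); 12→13: 8·13 + 5 = 109; 109−1 = 108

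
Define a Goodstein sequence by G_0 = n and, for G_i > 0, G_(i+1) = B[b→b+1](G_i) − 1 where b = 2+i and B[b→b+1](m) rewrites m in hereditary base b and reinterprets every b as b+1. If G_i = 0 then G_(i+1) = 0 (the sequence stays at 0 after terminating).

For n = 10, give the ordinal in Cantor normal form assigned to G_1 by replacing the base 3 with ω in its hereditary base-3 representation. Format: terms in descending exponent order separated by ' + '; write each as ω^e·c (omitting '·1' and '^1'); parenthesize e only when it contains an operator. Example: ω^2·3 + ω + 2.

ω^(ω + 1) + 2

base 2: 10 = 2^(2 + 1) + 2; at 3: 3^(3 + 1) + 3 = 84; next = 83
base 3: 83 = 3^(3 + 1) + 2; at 4: 4^(4 + 1) + 2 = 1026; next = 1025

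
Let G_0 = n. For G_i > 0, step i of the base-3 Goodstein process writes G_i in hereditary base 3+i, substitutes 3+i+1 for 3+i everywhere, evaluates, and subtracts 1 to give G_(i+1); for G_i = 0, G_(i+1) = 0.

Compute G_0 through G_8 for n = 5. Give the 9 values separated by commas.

5, 5, 5, 5, 4, 3, 2, 1, 0

i=0: 5 = 3 + 2 (b=3); 3→4: 4 + 2 = 6; 6−1 = 5
i=1: 5 = 4 + 1 (b=4); 4→5: 5 + 1 = 6; 6−1 = 5
i=2: 5 = 5 (b=5); 5→6: 6 = 6; 6−1 = 5
i=3: 5 = 5 (b=6); 6→7: 5 = 5; 5−1 = 4
i=4: 4 = 4 (b=7); 7→8: 4 = 4; 4−1 = 3
i=5: 3 = 3 (b=8); 8→9: 3 = 3; 3−1 = 2
i=6: 2 = 2 (b=9); 9→10: 2 = 2; 2−1 = 1
i=7: 1 = 1 (b=10); 10→11: 1 = 1; 1−1 = 0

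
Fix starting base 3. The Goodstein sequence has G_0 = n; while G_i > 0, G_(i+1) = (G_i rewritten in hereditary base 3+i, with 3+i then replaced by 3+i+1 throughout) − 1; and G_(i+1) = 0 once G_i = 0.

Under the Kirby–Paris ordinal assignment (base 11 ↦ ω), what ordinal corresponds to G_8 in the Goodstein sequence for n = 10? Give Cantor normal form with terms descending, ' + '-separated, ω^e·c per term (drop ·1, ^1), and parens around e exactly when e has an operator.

ω·3 + 8

(0) 10|_3 = 3^2 + 1 ↦ 4^2 + 1|_4 = 17 ⇒ 16
(1) 16|_4 = 4^2 ↦ 5^2|_5 = 25 ⇒ 24
(2) 24|_5 = 4·5 + 4 ↦ 4·6 + 4|_6 = 28 ⇒ 27
(3) 27|_6 = 4·6 + 3 ↦ 4·7 + 3|_7 = 31 ⇒ 30
(4) 30|_7 = 4·7 + 2 ↦ 4·8 + 2|_8 = 34 ⇒ 33
(5) 33|_8 = 4·8 + 1 ↦ 4·9 + 1|_9 = 37 ⇒ 36
(6) 36|_9 = 4·9 ↦ 4·10|_10 = 40 ⇒ 39
(7) 39|_10 = 3·10 + 9 ↦ 3·11 + 9|_11 = 42 ⇒ 41
(8) 41|_11 = 3·11 + 8 ↦ 3·12 + 8|_12 = 44 ⇒ 43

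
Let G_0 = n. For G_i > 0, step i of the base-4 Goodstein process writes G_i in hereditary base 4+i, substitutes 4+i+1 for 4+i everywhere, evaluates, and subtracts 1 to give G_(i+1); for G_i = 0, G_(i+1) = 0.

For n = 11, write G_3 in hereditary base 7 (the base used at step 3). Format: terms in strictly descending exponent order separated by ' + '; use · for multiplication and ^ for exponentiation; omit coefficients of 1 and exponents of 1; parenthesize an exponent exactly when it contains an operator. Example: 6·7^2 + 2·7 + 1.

(0) 11|_4 = 2·4 + 3 ↦ 2·5 + 3|_5 = 13 ⇒ 12
(1) 12|_5 = 2·5 + 2 ↦ 2·6 + 2|_6 = 14 ⇒ 13
(2) 13|_6 = 2·6 + 1 ↦ 2·7 + 1|_7 = 15 ⇒ 14
(3) 14|_7 = 2·7 ↦ 2·8|_8 = 16 ⇒ 15

2·7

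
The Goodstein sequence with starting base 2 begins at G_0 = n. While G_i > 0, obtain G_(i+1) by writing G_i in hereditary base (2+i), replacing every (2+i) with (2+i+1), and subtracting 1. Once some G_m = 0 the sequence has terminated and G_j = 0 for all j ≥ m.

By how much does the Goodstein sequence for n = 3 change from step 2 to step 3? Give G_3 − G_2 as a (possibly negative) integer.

-1

[0] 3 ≡ 2 + 1 (base 2). Lift 3: 4. −1: 3.
[1] 3 ≡ 3 (base 3). Lift 4: 4. −1: 3.
[2] 3 ≡ 3 (base 4). Lift 5: 3. −1: 2.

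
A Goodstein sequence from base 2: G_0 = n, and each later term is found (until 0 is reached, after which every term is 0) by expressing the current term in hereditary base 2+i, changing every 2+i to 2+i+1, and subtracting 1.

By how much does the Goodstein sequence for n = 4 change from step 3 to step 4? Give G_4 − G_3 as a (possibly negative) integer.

23

(0) 4|_2 = 2^2 ↦ 3^3|_3 = 27 ⇒ 26
(1) 26|_3 = 2·3^2 + 2·3 + 2 ↦ 2·4^2 + 2·4 + 2|_4 = 42 ⇒ 41
(2) 41|_4 = 2·4^2 + 2·4 + 1 ↦ 2·5^2 + 2·5 + 1|_5 = 61 ⇒ 60
(3) 60|_5 = 2·5^2 + 2·5 ↦ 2·6^2 + 2·6|_6 = 84 ⇒ 83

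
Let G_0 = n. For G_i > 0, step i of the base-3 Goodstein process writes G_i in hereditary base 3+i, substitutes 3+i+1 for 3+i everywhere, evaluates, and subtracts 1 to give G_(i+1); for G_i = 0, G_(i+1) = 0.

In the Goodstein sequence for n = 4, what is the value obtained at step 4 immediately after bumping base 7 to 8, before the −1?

G_0=4  [base 3] 3 + 1  →[3↦4]→  4 + 1 = 5  −1 ⇒ G_1=4
G_1=4  [base 4] 4  →[4↦5]→  5 = 5  −1 ⇒ G_2=4
G_2=4  [base 5] 4  →[5↦6]→  4 = 4  −1 ⇒ G_3=3
G_3=3  [base 6] 3  →[6↦7]→  3 = 3  −1 ⇒ G_4=2
G_4=2  [base 7] 2  →[7↦8]→  2 = 2  −1 ⇒ G_5=1

2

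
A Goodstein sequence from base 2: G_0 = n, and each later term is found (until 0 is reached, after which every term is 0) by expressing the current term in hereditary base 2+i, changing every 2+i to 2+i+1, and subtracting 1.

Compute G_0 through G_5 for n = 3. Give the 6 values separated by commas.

(0) 3|_2 = 2 + 1 ↦ 3 + 1|_3 = 4 ⇒ 3
(1) 3|_3 = 3 ↦ 4|_4 = 4 ⇒ 3
(2) 3|_4 = 3 ↦ 3|_5 = 3 ⇒ 2
(3) 2|_5 = 2 ↦ 2|_6 = 2 ⇒ 1
(4) 1|_6 = 1 ↦ 1|_7 = 1 ⇒ 0

3, 3, 3, 2, 1, 0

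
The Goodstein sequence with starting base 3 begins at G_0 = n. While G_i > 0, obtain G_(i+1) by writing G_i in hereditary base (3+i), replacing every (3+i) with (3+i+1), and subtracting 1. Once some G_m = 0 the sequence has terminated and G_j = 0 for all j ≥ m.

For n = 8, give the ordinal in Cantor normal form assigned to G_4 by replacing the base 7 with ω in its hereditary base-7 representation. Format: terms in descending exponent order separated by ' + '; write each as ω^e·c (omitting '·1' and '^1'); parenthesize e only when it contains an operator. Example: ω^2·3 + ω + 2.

i=0: 8 = 2·3 + 2 (b=3); 3→4: 2·4 + 2 = 10; 10−1 = 9
i=1: 9 = 2·4 + 1 (b=4); 4→5: 2·5 + 1 = 11; 11−1 = 10
i=2: 10 = 2·5 (b=5); 5→6: 2·6 = 12; 12−1 = 11
i=3: 11 = 6 + 5 (b=6); 6→7: 7 + 5 = 12; 12−1 = 11
i=4: 11 = 7 + 4 (b=7); 7→8: 8 + 4 = 12; 12−1 = 11

ω + 4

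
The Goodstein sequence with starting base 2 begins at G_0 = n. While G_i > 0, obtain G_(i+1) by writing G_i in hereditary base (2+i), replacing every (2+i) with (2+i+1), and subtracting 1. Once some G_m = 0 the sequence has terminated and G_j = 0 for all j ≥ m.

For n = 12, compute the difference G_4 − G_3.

264334

(0) 12|_2 = 2^(2 + 1) + 2^2 ↦ 3^(3 + 1) + 3^3|_3 = 108 ⇒ 107
(1) 107|_3 = 3^(3 + 1) + 2·3^2 + 2·3 + 2 ↦ 4^(4 + 1) + 2·4^2 + 2·4 + 2|_4 = 1066 ⇒ 1065
(2) 1065|_4 = 4^(4 + 1) + 2·4^2 + 2·4 + 1 ↦ 5^(5 + 1) + 2·5^2 + 2·5 + 1|_5 = 15686 ⇒ 15685
(3) 15685|_5 = 5^(5 + 1) + 2·5^2 + 2·5 ↦ 6^(6 + 1) + 2·6^2 + 2·6|_6 = 280020 ⇒ 280019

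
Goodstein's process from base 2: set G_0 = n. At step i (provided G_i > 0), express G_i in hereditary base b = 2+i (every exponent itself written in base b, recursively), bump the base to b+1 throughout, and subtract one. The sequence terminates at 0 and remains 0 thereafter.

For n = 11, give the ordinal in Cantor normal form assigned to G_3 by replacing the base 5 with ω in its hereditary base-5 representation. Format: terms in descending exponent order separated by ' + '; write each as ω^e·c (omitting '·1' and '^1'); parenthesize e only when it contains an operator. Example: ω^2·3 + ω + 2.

ω^(ω + 1) + 2

base 2: 11 = 2^(2 + 1) + 2 + 1; at 3: 3^(3 + 1) + 3 + 1 = 85; next = 84
base 3: 84 = 3^(3 + 1) + 3; at 4: 4^(4 + 1) + 4 = 1028; next = 1027
base 4: 1027 = 4^(4 + 1) + 3; at 5: 5^(5 + 1) + 3 = 15628; next = 15627
base 5: 15627 = 5^(5 + 1) + 2; at 6: 6^(6 + 1) + 2 = 279938; next = 279937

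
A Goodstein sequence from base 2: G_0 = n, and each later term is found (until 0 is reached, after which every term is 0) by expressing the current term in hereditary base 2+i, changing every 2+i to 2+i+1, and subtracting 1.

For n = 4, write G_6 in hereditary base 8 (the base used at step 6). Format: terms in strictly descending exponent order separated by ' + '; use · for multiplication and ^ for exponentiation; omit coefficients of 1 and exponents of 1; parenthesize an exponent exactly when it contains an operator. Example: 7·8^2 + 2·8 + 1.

step 0: 4 = 2^2; sub 3 for 2: 3^3; = 27; G_1 = 27−1 = 26
step 1: 26 = 2·3^2 + 2·3 + 2; sub 4 for 3: 2·4^2 + 2·4 + 2; = 42; G_2 = 42−1 = 41
step 2: 41 = 2·4^2 + 2·4 + 1; sub 5 for 4: 2·5^2 + 2·5 + 1; = 61; G_3 = 61−1 = 60
step 3: 60 = 2·5^2 + 2·5; sub 6 for 5: 2·6^2 + 2·6; = 84; G_4 = 84−1 = 83
step 4: 83 = 2·6^2 + 6 + 5; sub 7 for 6: 2·7^2 + 7 + 5; = 110; G_5 = 110−1 = 109
step 5: 109 = 2·7^2 + 7 + 4; sub 8 for 7: 2·8^2 + 8 + 4; = 140; G_6 = 140−1 = 139
step 6: 139 = 2·8^2 + 8 + 3; sub 9 for 8: 2·9^2 + 9 + 3; = 174; G_7 = 174−1 = 173

2·8^2 + 8 + 3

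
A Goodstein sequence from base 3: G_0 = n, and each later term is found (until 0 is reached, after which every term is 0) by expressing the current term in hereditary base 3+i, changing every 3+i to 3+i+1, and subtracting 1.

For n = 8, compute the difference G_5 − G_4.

0

G_0 = 8. HB_3(8) = 2·3 + 2. Bump = 10. G_1 = 9.
G_1 = 9. HB_4(9) = 2·4 + 1. Bump = 11. G_2 = 10.
G_2 = 10. HB_5(10) = 2·5. Bump = 12. G_3 = 11.
G_3 = 11. HB_6(11) = 6 + 5. Bump = 12. G_4 = 11.
G_4 = 11. HB_7(11) = 7 + 4. Bump = 12. G_5 = 11.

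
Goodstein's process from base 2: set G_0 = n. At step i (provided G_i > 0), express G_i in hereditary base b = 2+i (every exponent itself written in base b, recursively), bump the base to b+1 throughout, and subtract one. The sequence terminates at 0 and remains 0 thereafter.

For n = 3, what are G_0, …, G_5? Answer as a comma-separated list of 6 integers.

3, 3, 3, 2, 1, 0

G_0 = 3. HB_2(3) = 2 + 1. Bump = 4. G_1 = 3.
G_1 = 3. HB_3(3) = 3. Bump = 4. G_2 = 3.
G_2 = 3. HB_4(3) = 3. Bump = 3. G_3 = 2.
G_3 = 2. HB_5(2) = 2. Bump = 2. G_4 = 1.
G_4 = 1. HB_6(1) = 1. Bump = 1. G_5 = 0.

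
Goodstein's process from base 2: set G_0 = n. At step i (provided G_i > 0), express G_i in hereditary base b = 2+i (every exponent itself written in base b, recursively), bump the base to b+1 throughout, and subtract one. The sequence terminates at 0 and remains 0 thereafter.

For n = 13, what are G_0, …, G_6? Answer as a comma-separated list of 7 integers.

i=0: 13 = 2^(2 + 1) + 2^2 + 1 (b=2); 2→3: 3^(3 + 1) + 3^3 + 1 = 109; 109−1 = 108
i=1: 108 = 3^(3 + 1) + 3^3 (b=3); 3→4: 4^(4 + 1) + 4^4 = 1280; 1280−1 = 1279
i=2: 1279 = 4^(4 + 1) + 3·4^3 + 3·4^2 + 3·4 + 3 (b=4); 4→5: 5^(5 + 1) + 3·5^3 + 3·5^2 + 3·5 + 3 = 16093; 16093−1 = 16092
i=3: 16092 = 5^(5 + 1) + 3·5^3 + 3·5^2 + 3·5 + 2 (b=5); 5→6: 6^(6 + 1) + 3·6^3 + 3·6^2 + 3·6 + 2 = 280712; 280712−1 = 280711
i=4: 280711 = 6^(6 + 1) + 3·6^3 + 3·6^2 + 3·6 + 1 (b=6); 6→7: 7^(7 + 1) + 3·7^3 + 3·7^2 + 3·7 + 1 = 5765999; 5765999−1 = 5765998
i=5: 5765998 = 7^(7 + 1) + 3·7^3 + 3·7^2 + 3·7 (b=7); 7→8: 8^(8 + 1) + 3·8^3 + 3·8^2 + 3·8 = 134219480; 134219480−1 = 134219479

13, 108, 1279, 16092, 280711, 5765998, 134219479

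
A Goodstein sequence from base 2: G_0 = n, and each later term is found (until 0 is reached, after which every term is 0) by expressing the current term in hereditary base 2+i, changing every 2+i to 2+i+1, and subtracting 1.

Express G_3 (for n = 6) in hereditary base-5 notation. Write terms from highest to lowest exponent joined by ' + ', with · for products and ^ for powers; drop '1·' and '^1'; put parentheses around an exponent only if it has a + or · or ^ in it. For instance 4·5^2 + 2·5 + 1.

5^5

6 —HB2→ 2^2 + 2 —bump→ 3^3 + 3 = 30 —(−1)→ 29
29 —HB3→ 3^3 + 2 —bump→ 4^4 + 2 = 258 —(−1)→ 257
257 —HB4→ 4^4 + 1 —bump→ 5^5 + 1 = 3126 —(−1)→ 3125
3125 —HB5→ 5^5 —bump→ 6^6 = 46656 —(−1)→ 46655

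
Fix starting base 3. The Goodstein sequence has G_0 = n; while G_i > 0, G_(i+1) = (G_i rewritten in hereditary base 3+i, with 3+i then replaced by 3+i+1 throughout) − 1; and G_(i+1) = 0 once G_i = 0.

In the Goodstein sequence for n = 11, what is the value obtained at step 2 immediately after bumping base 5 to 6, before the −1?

36

step 0: 11 = 3^2 + 2; sub 4 for 3: 4^2 + 2; = 18; G_1 = 18−1 = 17
step 1: 17 = 4^2 + 1; sub 5 for 4: 5^2 + 1; = 26; G_2 = 26−1 = 25
step 2: 25 = 5^2; sub 6 for 5: 6^2; = 36; G_3 = 36−1 = 35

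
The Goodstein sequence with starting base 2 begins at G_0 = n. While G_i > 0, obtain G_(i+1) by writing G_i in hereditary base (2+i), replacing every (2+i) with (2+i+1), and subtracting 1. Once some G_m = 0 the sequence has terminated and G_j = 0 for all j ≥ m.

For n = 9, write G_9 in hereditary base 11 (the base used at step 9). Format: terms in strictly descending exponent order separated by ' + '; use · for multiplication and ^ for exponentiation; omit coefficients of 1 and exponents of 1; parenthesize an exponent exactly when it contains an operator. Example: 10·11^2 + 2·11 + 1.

3·11^11 + 3·11^3 + 3·11^2 + 2·11 + 4

step 0: 9 = 2^(2 + 1) + 1; sub 3 for 2: 3^(3 + 1) + 1; = 82; G_1 = 82−1 = 81
step 1: 81 = 3^(3 + 1); sub 4 for 3: 4^(4 + 1); = 1024; G_2 = 1024−1 = 1023
step 2: 1023 = 3·4^4 + 3·4^3 + 3·4^2 + 3·4 + 3; sub 5 for 4: 3·5^5 + 3·5^3 + 3·5^2 + 3·5 + 3; = 9843; G_3 = 9843−1 = 9842
step 3: 9842 = 3·5^5 + 3·5^3 + 3·5^2 + 3·5 + 2; sub 6 for 5: 3·6^6 + 3·6^3 + 3·6^2 + 3·6 + 2; = 140744; G_4 = 140744−1 = 140743
step 4: 140743 = 3·6^6 + 3·6^3 + 3·6^2 + 3·6 + 1; sub 7 for 6: 3·7^7 + 3·7^3 + 3·7^2 + 3·7 + 1; = 2471827; G_5 = 2471827−1 = 2471826
step 5: 2471826 = 3·7^7 + 3·7^3 + 3·7^2 + 3·7; sub 8 for 7: 3·8^8 + 3·8^3 + 3·8^2 + 3·8; = 50333400; G_6 = 50333400−1 = 50333399
step 6: 50333399 = 3·8^8 + 3·8^3 + 3·8^2 + 2·8 + 7; sub 9 for 8: 3·9^9 + 3·9^3 + 3·9^2 + 2·9 + 7; = 1162263922; G_7 = 1162263922−1 = 1162263921
step 7: 1162263921 = 3·9^9 + 3·9^3 + 3·9^2 + 2·9 + 6; sub 10 for 9: 3·10^10 + 3·10^3 + 3·10^2 + 2·10 + 6; = 30000003326; G_8 = 30000003326−1 = 30000003325
step 8: 30000003325 = 3·10^10 + 3·10^3 + 3·10^2 + 2·10 + 5; sub 11 for 10: 3·11^11 + 3·11^3 + 3·11^2 + 2·11 + 5; = 855935016216; G_9 = 855935016216−1 = 855935016215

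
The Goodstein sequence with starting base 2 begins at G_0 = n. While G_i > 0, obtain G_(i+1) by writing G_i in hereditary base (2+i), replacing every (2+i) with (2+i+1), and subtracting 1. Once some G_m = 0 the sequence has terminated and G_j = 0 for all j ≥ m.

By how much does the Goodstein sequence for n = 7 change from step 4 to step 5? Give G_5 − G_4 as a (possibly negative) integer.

776886

G_0=7  [base 2] 2^2 + 2 + 1  →[2↦3]→  3^3 + 3 + 1 = 31  −1 ⇒ G_1=30
G_1=30  [base 3] 3^3 + 3  →[3↦4]→  4^4 + 4 = 260  −1 ⇒ G_2=259
G_2=259  [base 4] 4^4 + 3  →[4↦5]→  5^5 + 3 = 3128  −1 ⇒ G_3=3127
G_3=3127  [base 5] 5^5 + 2  →[5↦6]→  6^6 + 2 = 46658  −1 ⇒ G_4=46657
G_4=46657  [base 6] 6^6 + 1  →[6↦7]→  7^7 + 1 = 823544  −1 ⇒ G_5=823543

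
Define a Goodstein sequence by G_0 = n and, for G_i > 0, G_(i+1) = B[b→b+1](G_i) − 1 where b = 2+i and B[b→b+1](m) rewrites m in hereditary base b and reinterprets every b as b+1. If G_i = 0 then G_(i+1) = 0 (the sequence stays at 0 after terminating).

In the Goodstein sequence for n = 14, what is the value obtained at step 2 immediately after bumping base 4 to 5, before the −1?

14 —HB2→ 2^(2 + 1) + 2^2 + 2 —bump→ 3^(3 + 1) + 3^3 + 3 = 111 —(−1)→ 110
110 —HB3→ 3^(3 + 1) + 3^3 + 2 —bump→ 4^(4 + 1) + 4^4 + 2 = 1282 —(−1)→ 1281
1281 —HB4→ 4^(4 + 1) + 4^4 + 1 —bump→ 5^(5 + 1) + 5^5 + 1 = 18751 —(−1)→ 18750

18751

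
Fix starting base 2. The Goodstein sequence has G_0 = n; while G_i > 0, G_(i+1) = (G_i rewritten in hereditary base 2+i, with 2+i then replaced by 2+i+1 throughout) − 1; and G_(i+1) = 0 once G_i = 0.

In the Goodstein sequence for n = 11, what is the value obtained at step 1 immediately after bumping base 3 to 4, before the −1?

1028

G_0 = 11. HB_2(11) = 2^(2 + 1) + 2 + 1. Bump = 85. G_1 = 84.
G_1 = 84. HB_3(84) = 3^(3 + 1) + 3. Bump = 1028. G_2 = 1027.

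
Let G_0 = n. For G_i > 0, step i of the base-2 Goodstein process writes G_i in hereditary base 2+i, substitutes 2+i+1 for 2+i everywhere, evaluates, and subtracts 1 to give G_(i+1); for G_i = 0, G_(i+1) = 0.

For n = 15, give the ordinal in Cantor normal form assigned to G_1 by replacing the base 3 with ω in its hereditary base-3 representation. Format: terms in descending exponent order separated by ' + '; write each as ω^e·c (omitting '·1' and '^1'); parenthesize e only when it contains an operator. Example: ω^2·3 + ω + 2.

ω^(ω + 1) + ω^ω + ω

base 2: 15 = 2^(2 + 1) + 2^2 + 2 + 1; at 3: 3^(3 + 1) + 3^3 + 3 + 1 = 112; next = 111
base 3: 111 = 3^(3 + 1) + 3^3 + 3; at 4: 4^(4 + 1) + 4^4 + 4 = 1284; next = 1283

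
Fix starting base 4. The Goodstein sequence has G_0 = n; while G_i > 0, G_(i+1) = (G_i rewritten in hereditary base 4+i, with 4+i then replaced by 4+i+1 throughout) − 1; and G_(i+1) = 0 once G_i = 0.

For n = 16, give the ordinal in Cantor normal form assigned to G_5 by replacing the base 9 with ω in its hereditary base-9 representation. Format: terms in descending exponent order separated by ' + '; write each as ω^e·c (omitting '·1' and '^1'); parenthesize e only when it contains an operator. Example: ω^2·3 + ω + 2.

ω·4

[0] 16 ≡ 4^2 (base 4). Lift 5: 25. −1: 24.
[1] 24 ≡ 4·5 + 4 (base 5). Lift 6: 28. −1: 27.
[2] 27 ≡ 4·6 + 3 (base 6). Lift 7: 31. −1: 30.
[3] 30 ≡ 4·7 + 2 (base 7). Lift 8: 34. −1: 33.
[4] 33 ≡ 4·8 + 1 (base 8). Lift 9: 37. −1: 36.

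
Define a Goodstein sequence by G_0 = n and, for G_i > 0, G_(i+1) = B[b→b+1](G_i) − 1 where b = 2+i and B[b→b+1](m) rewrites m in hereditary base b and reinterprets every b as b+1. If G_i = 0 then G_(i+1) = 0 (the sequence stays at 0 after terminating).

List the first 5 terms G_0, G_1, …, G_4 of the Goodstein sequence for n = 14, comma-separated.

14, 110, 1281, 18750, 326591

G_0=14  [base 2] 2^(2 + 1) + 2^2 + 2  →[2↦3]→  3^(3 + 1) + 3^3 + 3 = 111  −1 ⇒ G_1=110
G_1=110  [base 3] 3^(3 + 1) + 3^3 + 2  →[3↦4]→  4^(4 + 1) + 4^4 + 2 = 1282  −1 ⇒ G_2=1281
G_2=1281  [base 4] 4^(4 + 1) + 4^4 + 1  →[4↦5]→  5^(5 + 1) + 5^5 + 1 = 18751  −1 ⇒ G_3=18750
G_3=18750  [base 5] 5^(5 + 1) + 5^5  →[5↦6]→  6^(6 + 1) + 6^6 = 326592  −1 ⇒ G_4=326591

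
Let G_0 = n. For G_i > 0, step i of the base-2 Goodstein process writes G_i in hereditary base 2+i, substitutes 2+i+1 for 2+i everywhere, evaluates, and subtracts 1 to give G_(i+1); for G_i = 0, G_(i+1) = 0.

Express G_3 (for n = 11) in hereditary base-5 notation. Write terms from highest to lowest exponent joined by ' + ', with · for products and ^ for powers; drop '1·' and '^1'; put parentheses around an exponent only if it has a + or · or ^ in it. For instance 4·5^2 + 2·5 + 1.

5^(5 + 1) + 2

[0] 11 ≡ 2^(2 + 1) + 2 + 1 (base 2). Lift 3: 85. −1: 84.
[1] 84 ≡ 3^(3 + 1) + 3 (base 3). Lift 4: 1028. −1: 1027.
[2] 1027 ≡ 4^(4 + 1) + 3 (base 4). Lift 5: 15628. −1: 15627.
[3] 15627 ≡ 5^(5 + 1) + 2 (base 5). Lift 6: 279938. −1: 279937.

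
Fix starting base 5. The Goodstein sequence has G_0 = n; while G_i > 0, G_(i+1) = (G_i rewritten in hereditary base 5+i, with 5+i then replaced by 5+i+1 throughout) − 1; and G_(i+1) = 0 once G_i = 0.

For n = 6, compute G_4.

base 5: 6 = 5 + 1; at 6: 6 + 1 = 7; next = 6
base 6: 6 = 6; at 7: 7 = 7; next = 6
base 7: 6 = 6; at 8: 6 = 6; next = 5
base 8: 5 = 5; at 9: 5 = 5; next = 4
base 9: 4 = 4; at 10: 4 = 4; next = 3

4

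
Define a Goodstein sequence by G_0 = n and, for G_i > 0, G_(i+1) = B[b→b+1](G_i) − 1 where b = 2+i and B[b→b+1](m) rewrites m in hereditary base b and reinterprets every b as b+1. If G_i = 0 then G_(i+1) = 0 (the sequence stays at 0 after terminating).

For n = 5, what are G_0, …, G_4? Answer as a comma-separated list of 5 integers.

5 —HB2→ 2^2 + 1 —bump→ 3^3 + 1 = 28 —(−1)→ 27
27 —HB3→ 3^3 —bump→ 4^4 = 256 —(−1)→ 255
255 —HB4→ 3·4^3 + 3·4^2 + 3·4 + 3 —bump→ 3·5^3 + 3·5^2 + 3·5 + 3 = 468 —(−1)→ 467
467 —HB5→ 3·5^3 + 3·5^2 + 3·5 + 2 —bump→ 3·6^3 + 3·6^2 + 3·6 + 2 = 776 —(−1)→ 775

5, 27, 255, 467, 775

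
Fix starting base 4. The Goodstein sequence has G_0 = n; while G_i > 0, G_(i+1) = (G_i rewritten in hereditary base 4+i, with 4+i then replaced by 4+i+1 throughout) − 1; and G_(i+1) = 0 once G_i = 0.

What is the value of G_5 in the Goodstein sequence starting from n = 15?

24

(0) 15|_4 = 3·4 + 3 ↦ 3·5 + 3|_5 = 18 ⇒ 17
(1) 17|_5 = 3·5 + 2 ↦ 3·6 + 2|_6 = 20 ⇒ 19
(2) 19|_6 = 3·6 + 1 ↦ 3·7 + 1|_7 = 22 ⇒ 21
(3) 21|_7 = 3·7 ↦ 3·8|_8 = 24 ⇒ 23
(4) 23|_8 = 2·8 + 7 ↦ 2·9 + 7|_9 = 25 ⇒ 24
(5) 24|_9 = 2·9 + 6 ↦ 2·10 + 6|_10 = 26 ⇒ 25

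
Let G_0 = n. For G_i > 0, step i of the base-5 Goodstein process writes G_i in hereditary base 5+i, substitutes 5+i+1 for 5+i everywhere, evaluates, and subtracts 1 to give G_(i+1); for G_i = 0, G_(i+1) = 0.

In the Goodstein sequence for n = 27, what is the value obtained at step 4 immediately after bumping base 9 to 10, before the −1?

base 5: 27 = 5^2 + 2; at 6: 6^2 + 2 = 38; next = 37
base 6: 37 = 6^2 + 1; at 7: 7^2 + 1 = 50; next = 49
base 7: 49 = 7^2; at 8: 8^2 = 64; next = 63
base 8: 63 = 7·8 + 7; at 9: 7·9 + 7 = 70; next = 69
base 9: 69 = 7·9 + 6; at 10: 7·10 + 6 = 76; next = 75

76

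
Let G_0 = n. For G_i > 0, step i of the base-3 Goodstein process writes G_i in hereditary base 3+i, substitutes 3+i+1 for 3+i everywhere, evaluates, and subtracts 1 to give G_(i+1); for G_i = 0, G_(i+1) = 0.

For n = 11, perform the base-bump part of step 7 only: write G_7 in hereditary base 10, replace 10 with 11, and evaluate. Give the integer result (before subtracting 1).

step 0: 11 = 3^2 + 2; sub 4 for 3: 4^2 + 2; = 18; G_1 = 18−1 = 17
step 1: 17 = 4^2 + 1; sub 5 for 4: 5^2 + 1; = 26; G_2 = 26−1 = 25
step 2: 25 = 5^2; sub 6 for 5: 6^2; = 36; G_3 = 36−1 = 35
step 3: 35 = 5·6 + 5; sub 7 for 6: 5·7 + 5; = 40; G_4 = 40−1 = 39
step 4: 39 = 5·7 + 4; sub 8 for 7: 5·8 + 4; = 44; G_5 = 44−1 = 43
step 5: 43 = 5·8 + 3; sub 9 for 8: 5·9 + 3; = 48; G_6 = 48−1 = 47
step 6: 47 = 5·9 + 2; sub 10 for 9: 5·10 + 2; = 52; G_7 = 52−1 = 51

56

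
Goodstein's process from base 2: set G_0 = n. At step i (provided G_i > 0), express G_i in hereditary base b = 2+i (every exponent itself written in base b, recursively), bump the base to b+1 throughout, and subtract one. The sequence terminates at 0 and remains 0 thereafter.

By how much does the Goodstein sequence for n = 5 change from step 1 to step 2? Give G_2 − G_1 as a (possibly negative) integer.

228

G_0 = 5. HB_2(5) = 2^2 + 1. Bump = 28. G_1 = 27.
G_1 = 27. HB_3(27) = 3^3. Bump = 256. G_2 = 255.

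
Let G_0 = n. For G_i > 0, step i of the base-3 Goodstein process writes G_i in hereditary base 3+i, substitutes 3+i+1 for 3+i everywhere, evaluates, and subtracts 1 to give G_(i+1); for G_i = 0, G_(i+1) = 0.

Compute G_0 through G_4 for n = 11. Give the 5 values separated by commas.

11, 17, 25, 35, 39

i=0: 11 = 3^2 + 2 (b=3); 3→4: 4^2 + 2 = 18; 18−1 = 17
i=1: 17 = 4^2 + 1 (b=4); 4→5: 5^2 + 1 = 26; 26−1 = 25
i=2: 25 = 5^2 (b=5); 5→6: 6^2 = 36; 36−1 = 35
i=3: 35 = 5·6 + 5 (b=6); 6→7: 5·7 + 5 = 40; 40−1 = 39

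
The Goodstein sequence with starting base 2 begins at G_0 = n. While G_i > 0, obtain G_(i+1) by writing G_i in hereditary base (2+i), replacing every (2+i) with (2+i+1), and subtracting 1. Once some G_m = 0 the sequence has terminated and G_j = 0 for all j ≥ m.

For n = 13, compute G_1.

108

[0] 13 ≡ 2^(2 + 1) + 2^2 + 1 (base 2). Lift 3: 109. −1: 108.
[1] 108 ≡ 3^(3 + 1) + 3^3 (base 3). Lift 4: 1280. −1: 1279.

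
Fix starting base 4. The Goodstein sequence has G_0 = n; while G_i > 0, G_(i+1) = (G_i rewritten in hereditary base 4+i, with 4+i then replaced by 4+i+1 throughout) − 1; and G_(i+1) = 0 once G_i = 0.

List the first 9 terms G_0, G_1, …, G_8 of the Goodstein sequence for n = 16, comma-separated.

G_0 = 16. HB_4(16) = 4^2. Bump = 25. G_1 = 24.
G_1 = 24. HB_5(24) = 4·5 + 4. Bump = 28. G_2 = 27.
G_2 = 27. HB_6(27) = 4·6 + 3. Bump = 31. G_3 = 30.
G_3 = 30. HB_7(30) = 4·7 + 2. Bump = 34. G_4 = 33.
G_4 = 33. HB_8(33) = 4·8 + 1. Bump = 37. G_5 = 36.
G_5 = 36. HB_9(36) = 4·9. Bump = 40. G_6 = 39.
G_6 = 39. HB_10(39) = 3·10 + 9. Bump = 42. G_7 = 41.
G_7 = 41. HB_11(41) = 3·11 + 8. Bump = 44. G_8 = 43.

16, 24, 27, 30, 33, 36, 39, 41, 43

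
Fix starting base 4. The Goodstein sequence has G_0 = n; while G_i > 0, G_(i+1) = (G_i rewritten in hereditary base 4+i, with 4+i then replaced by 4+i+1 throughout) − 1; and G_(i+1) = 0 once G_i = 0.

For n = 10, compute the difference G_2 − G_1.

1

(0) 10|_4 = 2·4 + 2 ↦ 2·5 + 2|_5 = 12 ⇒ 11
(1) 11|_5 = 2·5 + 1 ↦ 2·6 + 1|_6 = 13 ⇒ 12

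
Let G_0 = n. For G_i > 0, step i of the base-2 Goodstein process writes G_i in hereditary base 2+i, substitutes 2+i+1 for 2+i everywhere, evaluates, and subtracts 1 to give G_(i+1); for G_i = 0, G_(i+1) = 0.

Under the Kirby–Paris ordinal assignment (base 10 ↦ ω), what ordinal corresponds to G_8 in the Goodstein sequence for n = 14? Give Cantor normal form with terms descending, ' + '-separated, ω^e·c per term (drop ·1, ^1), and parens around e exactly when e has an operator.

ω^(ω + 1) + ω^5·5 + ω^4·5 + ω^3·5 + ω^2·5 + ω·5 + 1

G_0=14  [base 2] 2^(2 + 1) + 2^2 + 2  →[2↦3]→  3^(3 + 1) + 3^3 + 3 = 111  −1 ⇒ G_1=110
G_1=110  [base 3] 3^(3 + 1) + 3^3 + 2  →[3↦4]→  4^(4 + 1) + 4^4 + 2 = 1282  −1 ⇒ G_2=1281
G_2=1281  [base 4] 4^(4 + 1) + 4^4 + 1  →[4↦5]→  5^(5 + 1) + 5^5 + 1 = 18751  −1 ⇒ G_3=18750
G_3=18750  [base 5] 5^(5 + 1) + 5^5  →[5↦6]→  6^(6 + 1) + 6^6 = 326592  −1 ⇒ G_4=326591
G_4=326591  [base 6] 6^(6 + 1) + 5·6^5 + 5·6^4 + 5·6^3 + 5·6^2 + 5·6 + 5  →[6↦7]→  7^(7 + 1) + 5·7^5 + 5·7^4 + 5·7^3 + 5·7^2 + 5·7 + 5 = 5862841  −1 ⇒ G_5=5862840
G_5=5862840  [base 7] 7^(7 + 1) + 5·7^5 + 5·7^4 + 5·7^3 + 5·7^2 + 5·7 + 4  →[7↦8]→  8^(8 + 1) + 5·8^5 + 5·8^4 + 5·8^3 + 5·8^2 + 5·8 + 4 = 134404972  −1 ⇒ G_6=134404971
G_6=134404971  [base 8] 8^(8 + 1) + 5·8^5 + 5·8^4 + 5·8^3 + 5·8^2 + 5·8 + 3  →[8↦9]→  9^(9 + 1) + 5·9^5 + 5·9^4 + 5·9^3 + 5·9^2 + 5·9 + 3 = 3487116549  −1 ⇒ G_7=3487116548
G_7=3487116548  [base 9] 9^(9 + 1) + 5·9^5 + 5·9^4 + 5·9^3 + 5·9^2 + 5·9 + 2  →[9↦10]→  10^(10 + 1) + 5·10^5 + 5·10^4 + 5·10^3 + 5·10^2 + 5·10 + 2 = 100000555552  −1 ⇒ G_8=100000555551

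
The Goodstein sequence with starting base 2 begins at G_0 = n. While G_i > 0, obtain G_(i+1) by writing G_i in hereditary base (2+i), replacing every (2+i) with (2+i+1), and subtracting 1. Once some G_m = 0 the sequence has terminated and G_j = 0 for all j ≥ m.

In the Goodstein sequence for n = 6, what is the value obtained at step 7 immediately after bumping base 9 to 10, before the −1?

555552

G_0 = 6. HB_2(6) = 2^2 + 2. Bump = 30. G_1 = 29.
G_1 = 29. HB_3(29) = 3^3 + 2. Bump = 258. G_2 = 257.
G_2 = 257. HB_4(257) = 4^4 + 1. Bump = 3126. G_3 = 3125.
G_3 = 3125. HB_5(3125) = 5^5. Bump = 46656. G_4 = 46655.
G_4 = 46655. HB_6(46655) = 5·6^5 + 5·6^4 + 5·6^3 + 5·6^2 + 5·6 + 5. Bump = 98040. G_5 = 98039.
G_5 = 98039. HB_7(98039) = 5·7^5 + 5·7^4 + 5·7^3 + 5·7^2 + 5·7 + 4. Bump = 187244. G_6 = 187243.
G_6 = 187243. HB_8(187243) = 5·8^5 + 5·8^4 + 5·8^3 + 5·8^2 + 5·8 + 3. Bump = 332148. G_7 = 332147.
G_7 = 332147. HB_9(332147) = 5·9^5 + 5·9^4 + 5·9^3 + 5·9^2 + 5·9 + 2. Bump = 555552. G_8 = 555551.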